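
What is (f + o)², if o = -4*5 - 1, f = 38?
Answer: 289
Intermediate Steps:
o = -21 (o = -20 - 1 = -21)
(f + o)² = (38 - 21)² = 17² = 289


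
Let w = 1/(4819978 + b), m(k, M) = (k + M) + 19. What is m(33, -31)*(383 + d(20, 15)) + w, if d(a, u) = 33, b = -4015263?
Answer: 7029990241/804715 ≈ 8736.0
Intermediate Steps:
m(k, M) = 19 + M + k (m(k, M) = (M + k) + 19 = 19 + M + k)
w = 1/804715 (w = 1/(4819978 - 4015263) = 1/804715 ≈ 1.2427e-6)
m(33, -31)*(383 + d(20, 15)) + w = (19 - 31 + 33)*(383 + 33) + 1/804715 = 21*416 + 1/804715 = 8736 + 1/804715 = 7029990241/804715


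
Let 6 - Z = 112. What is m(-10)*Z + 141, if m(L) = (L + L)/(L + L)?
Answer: 35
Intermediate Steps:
Z = -106 (Z = 6 - 1*112 = 6 - 112 = -106)
m(L) = 1 (m(L) = (2*L)/((2*L)) = (2*L)*(1/(2*L)) = 1)
m(-10)*Z + 141 = 1*(-106) + 141 = -106 + 141 = 35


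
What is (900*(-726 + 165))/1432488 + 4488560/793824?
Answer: 461780530/87097377 ≈ 5.3019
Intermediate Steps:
(900*(-726 + 165))/1432488 + 4488560/793824 = (900*(-561))*(1/1432488) + 4488560*(1/793824) = -504900*1/1432488 + 280535/49614 = -2475/7022 + 280535/49614 = 461780530/87097377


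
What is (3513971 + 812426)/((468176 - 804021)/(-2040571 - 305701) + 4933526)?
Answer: 10150904141984/11575394250917 ≈ 0.87694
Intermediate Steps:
(3513971 + 812426)/((468176 - 804021)/(-2040571 - 305701) + 4933526) = 4326397/(-335845/(-2346272) + 4933526) = 4326397/(-335845*(-1/2346272) + 4933526) = 4326397/(335845/2346272 + 4933526) = 4326397/(11575394250917/2346272) = 4326397*(2346272/11575394250917) = 10150904141984/11575394250917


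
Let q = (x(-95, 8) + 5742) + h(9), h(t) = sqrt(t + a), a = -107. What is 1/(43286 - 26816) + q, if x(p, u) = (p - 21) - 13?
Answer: 92446111/16470 + 7*I*sqrt(2) ≈ 5613.0 + 9.8995*I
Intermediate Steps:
h(t) = sqrt(-107 + t) (h(t) = sqrt(t - 107) = sqrt(-107 + t))
x(p, u) = -34 + p (x(p, u) = (-21 + p) - 13 = -34 + p)
q = 5613 + 7*I*sqrt(2) (q = ((-34 - 95) + 5742) + sqrt(-107 + 9) = (-129 + 5742) + sqrt(-98) = 5613 + 7*I*sqrt(2) ≈ 5613.0 + 9.8995*I)
1/(43286 - 26816) + q = 1/(43286 - 26816) + (5613 + 7*I*sqrt(2)) = 1/16470 + (5613 + 7*I*sqrt(2)) = 92446111/16470 + 7*I*sqrt(2)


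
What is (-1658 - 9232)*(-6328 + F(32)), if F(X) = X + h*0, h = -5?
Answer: 68563440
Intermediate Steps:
F(X) = X (F(X) = X - 5*0 = X + 0 = X)
(-1658 - 9232)*(-6328 + F(32)) = (-1658 - 9232)*(-6328 + 32) = -10890*(-6296) = 68563440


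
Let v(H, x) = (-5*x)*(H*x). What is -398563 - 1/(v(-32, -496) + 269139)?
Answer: -15795728848538/39631699 ≈ -3.9856e+5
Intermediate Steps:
v(H, x) = -5*H*x²
-398563 - 1/(v(-32, -496) + 269139) = -398563 - 1/(-5*(-32)*(-496)² + 269139) = -398563 - 1/(-5*(-32)*246016 + 269139) = -398563 - 1/(39362560 + 269139) = -398563 - 1/39631699 = -15795728848538/39631699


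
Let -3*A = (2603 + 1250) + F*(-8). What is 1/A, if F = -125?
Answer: -3/4853 ≈ -0.00061817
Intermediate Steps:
A = -4853/3 (A = -((2603 + 1250) - 125*(-8))/3 = -(3853 + 1000)/3 = -⅓*4853 = -4853/3 ≈ -1617.7)
1/A = 1/(-4853/3) = -3/4853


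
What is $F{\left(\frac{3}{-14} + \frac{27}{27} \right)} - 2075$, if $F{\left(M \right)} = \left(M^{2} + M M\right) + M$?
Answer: $- \frac{101576}{49} \approx -2073.0$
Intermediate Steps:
$F{\left(M \right)} = M + 2 M^{2}$ ($F{\left(M \right)} = \left(M^{2} + M^{2}\right) + M = 2 M^{2} + M = M + 2 M^{2}$)
$F{\left(\frac{3}{-14} + \frac{27}{27} \right)} - 2075 = \left(\frac{3}{-14} + \frac{27}{27}\right) \left(1 + 2 \left(\frac{3}{-14} + \frac{27}{27}\right)\right) - 2075 = \left(3 \left(- \frac{1}{14}\right) + 27 \cdot \frac{1}{27}\right) \left(1 + 2 \left(3 \left(- \frac{1}{14}\right) + 27 \cdot \frac{1}{27}\right)\right) - 2075 = \left(- \frac{3}{14} + 1\right) \left(1 + 2 \left(- \frac{3}{14} + 1\right)\right) - 2075 = \frac{11 \left(1 + 2 \cdot \frac{11}{14}\right)}{14} - 2075 = \frac{11 \left(1 + \frac{11}{7}\right)}{14} - 2075 = \frac{11}{14} \cdot \frac{18}{7} - 2075 = \frac{99}{49} - 2075 = - \frac{101576}{49}$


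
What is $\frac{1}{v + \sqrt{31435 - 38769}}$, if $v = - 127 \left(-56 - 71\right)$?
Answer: $\frac{16129}{260151975} - \frac{i \sqrt{7334}}{260151975} \approx 6.1998 \cdot 10^{-5} - 3.2919 \cdot 10^{-7} i$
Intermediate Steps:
$v = 16129$ ($v = \left(-127\right) \left(-127\right) = 16129$)
$\frac{1}{v + \sqrt{31435 - 38769}} = \frac{1}{16129 + \sqrt{31435 - 38769}} = \frac{1}{16129 + \sqrt{-7334}} = \frac{1}{16129 + i \sqrt{7334}}$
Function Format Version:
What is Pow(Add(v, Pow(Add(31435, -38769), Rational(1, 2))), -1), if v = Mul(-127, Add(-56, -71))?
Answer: Add(Rational(16129, 260151975), Mul(Rational(-1, 260151975), I, Pow(7334, Rational(1, 2)))) ≈ Add(6.1998e-5, Mul(-3.2919e-7, I))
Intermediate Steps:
v = 16129 (v = Mul(-127, -127) = 16129)
Pow(Add(v, Pow(Add(31435, -38769), Rational(1, 2))), -1) = Pow(Add(16129, Pow(Add(31435, -38769), Rational(1, 2))), -1) = Pow(Add(16129, Pow(-7334, Rational(1, 2))), -1) = Pow(Add(16129, Mul(I, Pow(7334, Rational(1, 2)))), -1)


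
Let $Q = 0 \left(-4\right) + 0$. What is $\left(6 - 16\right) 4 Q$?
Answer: $0$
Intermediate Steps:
$Q = 0$ ($Q = 0 + 0 = 0$)
$\left(6 - 16\right) 4 Q = \left(6 - 16\right) 4 \cdot 0 = \left(-10\right) 4 \cdot 0 = \left(-40\right) 0 = 0$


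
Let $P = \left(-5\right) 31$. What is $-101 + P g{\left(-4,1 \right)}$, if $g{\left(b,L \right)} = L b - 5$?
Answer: $1294$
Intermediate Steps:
$g{\left(b,L \right)} = -5 + L b$
$P = -155$
$-101 + P g{\left(-4,1 \right)} = -101 - 155 \left(-5 + 1 \left(-4\right)\right) = -101 - 155 \left(-5 - 4\right) = -101 - -1395 = -101 + 1395 = 1294$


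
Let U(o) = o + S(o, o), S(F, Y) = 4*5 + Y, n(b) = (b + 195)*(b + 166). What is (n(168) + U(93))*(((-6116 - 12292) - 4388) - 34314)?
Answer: -6935895280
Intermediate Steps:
n(b) = (166 + b)*(195 + b) (n(b) = (195 + b)*(166 + b) = (166 + b)*(195 + b))
S(F, Y) = 20 + Y
U(o) = 20 + 2*o (U(o) = o + (20 + o) = 20 + 2*o)
(n(168) + U(93))*(((-6116 - 12292) - 4388) - 34314) = ((32370 + 168**2 + 361*168) + (20 + 2*93))*(((-6116 - 12292) - 4388) - 34314) = ((32370 + 28224 + 60648) + (20 + 186))*((-18408 - 4388) - 34314) = (121242 + 206)*(-22796 - 34314) = 121448*(-57110) = -6935895280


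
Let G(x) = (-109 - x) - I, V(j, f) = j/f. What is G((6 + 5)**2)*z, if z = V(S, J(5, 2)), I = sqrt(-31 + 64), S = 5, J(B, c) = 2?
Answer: -575 - 5*sqrt(33)/2 ≈ -589.36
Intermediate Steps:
I = sqrt(33) ≈ 5.7446
G(x) = -109 - x - sqrt(33) (G(x) = (-109 - x) - sqrt(33) = -109 - x - sqrt(33))
z = 5/2 ≈ 2.5000
G((6 + 5)**2)*z = (-109 - (6 + 5)**2 - sqrt(33))*(5/2) = (-109 - 1*11**2 - sqrt(33))*(5/2) = (-109 - 1*121 - sqrt(33))*(5/2) = (-109 - 121 - sqrt(33))*(5/2) = (-230 - sqrt(33))*(5/2) = -575 - 5*sqrt(33)/2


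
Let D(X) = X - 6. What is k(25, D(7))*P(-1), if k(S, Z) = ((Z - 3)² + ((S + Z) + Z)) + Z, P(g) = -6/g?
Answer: 192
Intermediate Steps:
D(X) = -6 + X
k(S, Z) = S + (-3 + Z)² + 3*Z (k(S, Z) = ((-3 + Z)² + (S + 2*Z)) + Z = (S + (-3 + Z)² + 2*Z) + Z = S + (-3 + Z)² + 3*Z)
k(25, D(7))*P(-1) = (25 + (-3 + (-6 + 7))² + 3*(-6 + 7))*(-6/(-1)) = (25 + (-3 + 1)² + 3*1)*(-6*(-1)) = (25 + (-2)² + 3)*6 = (25 + 4 + 3)*6 = 32*6 = 192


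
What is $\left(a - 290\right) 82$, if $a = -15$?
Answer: $-25010$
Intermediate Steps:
$\left(a - 290\right) 82 = \left(-15 - 290\right) 82 = \left(-305\right) 82 = -25010$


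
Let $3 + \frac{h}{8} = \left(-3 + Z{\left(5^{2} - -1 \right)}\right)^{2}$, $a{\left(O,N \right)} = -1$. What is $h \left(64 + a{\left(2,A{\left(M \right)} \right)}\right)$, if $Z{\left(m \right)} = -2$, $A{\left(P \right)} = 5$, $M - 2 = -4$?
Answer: $11088$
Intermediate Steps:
$M = -2$ ($M = 2 - 4 = -2$)
$h = 176$ ($h = -24 + 8 \left(-3 - 2\right)^{2} = -24 + 8 \left(-5\right)^{2} = -24 + 8 \cdot 25 = -24 + 200 = 176$)
$h \left(64 + a{\left(2,A{\left(M \right)} \right)}\right) = 176 \left(64 - 1\right) = 176 \cdot 63 = 11088$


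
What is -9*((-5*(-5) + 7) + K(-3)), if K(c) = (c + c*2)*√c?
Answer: -288 + 81*I*√3 ≈ -288.0 + 140.3*I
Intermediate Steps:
K(c) = 3*c^(3/2) (K(c) = (c + 2*c)*√c = (3*c)*√c = 3*c^(3/2))
-9*((-5*(-5) + 7) + K(-3)) = -9*((-5*(-5) + 7) + 3*(-3)^(3/2)) = -9*((25 + 7) + 3*(-3*I*√3)) = -9*(32 - 9*I*√3) = -288 + 81*I*√3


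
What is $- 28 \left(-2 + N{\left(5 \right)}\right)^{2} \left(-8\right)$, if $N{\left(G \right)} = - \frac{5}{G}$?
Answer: $2016$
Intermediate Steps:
$- 28 \left(-2 + N{\left(5 \right)}\right)^{2} \left(-8\right) = - 28 \left(-2 - \frac{5}{5}\right)^{2} \left(-8\right) = - 28 \left(-2 - 1\right)^{2} \left(-8\right) = - 28 \left(-3\right)^{2} \left(-8\right) = \left(-28\right) 9 \left(-8\right) = \left(-252\right) \left(-8\right) = 2016$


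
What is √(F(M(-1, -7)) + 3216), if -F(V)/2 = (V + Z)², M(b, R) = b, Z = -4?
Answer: √3166 ≈ 56.267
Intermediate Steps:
F(V) = -2*(-4 + V)² (F(V) = -2*(V - 4)² = -2*(-4 + V)²)
√(F(M(-1, -7)) + 3216) = √(-2*(-4 - 1)² + 3216) = √(-2*(-5)² + 3216) = √(-2*25 + 3216) = √(-50 + 3216) = √3166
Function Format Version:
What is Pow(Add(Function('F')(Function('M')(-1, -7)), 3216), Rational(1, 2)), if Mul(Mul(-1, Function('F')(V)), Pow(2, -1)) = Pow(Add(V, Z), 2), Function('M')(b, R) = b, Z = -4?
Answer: Pow(3166, Rational(1, 2)) ≈ 56.267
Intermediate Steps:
Function('F')(V) = Mul(-2, Pow(Add(-4, V), 2)) (Function('F')(V) = Mul(-2, Pow(Add(V, -4), 2)) = Mul(-2, Pow(Add(-4, V), 2)))
Pow(Add(Function('F')(Function('M')(-1, -7)), 3216), Rational(1, 2)) = Pow(Add(Mul(-2, Pow(Add(-4, -1), 2)), 3216), Rational(1, 2)) = Pow(Add(Mul(-2, Pow(-5, 2)), 3216), Rational(1, 2)) = Pow(Add(Mul(-2, 25), 3216), Rational(1, 2)) = Pow(Add(-50, 3216), Rational(1, 2)) = Pow(3166, Rational(1, 2))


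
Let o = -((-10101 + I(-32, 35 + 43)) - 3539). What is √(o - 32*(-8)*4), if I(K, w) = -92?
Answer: 2*√3689 ≈ 121.47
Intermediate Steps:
o = 13732 (o = -((-10101 - 92) - 3539) = -(-10193 - 3539) = -1*(-13732) = 13732)
√(o - 32*(-8)*4) = √(13732 - 32*(-8)*4) = √(13732 + 256*4) = √(13732 + 1024) = √14756 = 2*√3689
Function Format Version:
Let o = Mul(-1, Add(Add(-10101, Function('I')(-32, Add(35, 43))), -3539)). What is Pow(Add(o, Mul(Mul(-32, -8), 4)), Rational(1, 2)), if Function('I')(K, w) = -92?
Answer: Mul(2, Pow(3689, Rational(1, 2))) ≈ 121.47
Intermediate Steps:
o = 13732 (o = Mul(-1, Add(Add(-10101, -92), -3539)) = Mul(-1, Add(-10193, -3539)) = Mul(-1, -13732) = 13732)
Pow(Add(o, Mul(Mul(-32, -8), 4)), Rational(1, 2)) = Pow(Add(13732, Mul(Mul(-32, -8), 4)), Rational(1, 2)) = Pow(Add(13732, Mul(256, 4)), Rational(1, 2)) = Pow(Add(13732, 1024), Rational(1, 2)) = Pow(14756, Rational(1, 2)) = Mul(2, Pow(3689, Rational(1, 2)))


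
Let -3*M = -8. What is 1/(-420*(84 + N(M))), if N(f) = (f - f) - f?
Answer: -1/34160 ≈ -2.9274e-5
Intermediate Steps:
M = 8/3 (M = -⅓*(-8) = 8/3 ≈ 2.6667)
N(f) = -f (N(f) = 0 - f = -f)
1/(-420*(84 + N(M))) = 1/(-420*(84 - 1*8/3)) = 1/(-420*(84 - 8/3)) = 1/(-420*244/3) = 1/(-34160) = -1/34160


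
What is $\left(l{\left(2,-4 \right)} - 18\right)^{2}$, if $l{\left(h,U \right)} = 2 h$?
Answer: $196$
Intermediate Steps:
$\left(l{\left(2,-4 \right)} - 18\right)^{2} = \left(2 \cdot 2 - 18\right)^{2} = \left(4 - 18\right)^{2} = \left(-14\right)^{2} = 196$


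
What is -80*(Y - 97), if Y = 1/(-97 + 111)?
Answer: 54280/7 ≈ 7754.3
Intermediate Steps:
Y = 1/14 ≈ 0.071429
-80*(Y - 97) = -80*(1/14 - 97) = -80*(-1357/14) = 54280/7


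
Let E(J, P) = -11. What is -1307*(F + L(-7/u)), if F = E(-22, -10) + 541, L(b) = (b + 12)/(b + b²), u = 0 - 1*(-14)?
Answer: -632588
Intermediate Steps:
u = 14 (u = 0 + 14 = 14)
L(b) = (12 + b)/(b + b²)
F = 530 (F = -11 + 541 = 530)
-1307*(F + L(-7/u)) = -1307*(530 + (12 - 7/14)/(((-7/14))*(1 - 7/14))) = -1307*(530 + (12 - 7*1/14)/(((-7*1/14))*(1 - 7*1/14))) = -1307*(530 + (12 - ½)/((-½)*(1 - ½))) = -1307*(530 - 2*23/2/½) = -1307*(530 - 2*2*23/2) = -1307*(530 - 46) = -1307*484 = -632588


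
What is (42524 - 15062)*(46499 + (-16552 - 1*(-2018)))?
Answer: 877822830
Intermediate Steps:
(42524 - 15062)*(46499 + (-16552 - 1*(-2018))) = 27462*(46499 + (-16552 + 2018)) = 27462*(46499 - 14534) = 27462*31965 = 877822830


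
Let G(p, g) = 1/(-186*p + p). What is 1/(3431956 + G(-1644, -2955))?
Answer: 304140/1043795097841 ≈ 2.9138e-7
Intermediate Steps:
G(p, g) = -1/(185*p) (G(p, g) = 1/(-185*p) = -1/(185*p))
1/(3431956 + G(-1644, -2955)) = 1/(3431956 - 1/185/(-1644)) = 1/(3431956 - 1/185*(-1/1644)) = 1/(3431956 + 1/304140) = 1/(1043795097841/304140) = 304140/1043795097841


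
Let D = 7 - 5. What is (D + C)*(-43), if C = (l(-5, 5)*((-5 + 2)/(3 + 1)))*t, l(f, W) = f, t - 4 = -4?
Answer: -86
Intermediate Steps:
t = 0 (t = 4 - 4 = 0)
D = 2
C = 0 (C = -5*(-5 + 2)/(3 + 1)*0 = -(-15)/4*0 = -5*(-3/4)*0 = (15/4)*0 = 0)
(D + C)*(-43) = (2 + 0)*(-43) = 2*(-43) = -86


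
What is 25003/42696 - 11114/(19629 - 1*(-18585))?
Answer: 26718961/90643608 ≈ 0.29477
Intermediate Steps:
25003/42696 - 11114/(19629 - 1*(-18585)) = 25003*(1/42696) - 11114/(19629 + 18585) = 25003/42696 - 11114/38214 = 25003/42696 - 11114*1/38214 = 25003/42696 - 5557/19107 = 26718961/90643608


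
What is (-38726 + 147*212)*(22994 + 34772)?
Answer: -436826492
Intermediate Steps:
(-38726 + 147*212)*(22994 + 34772) = (-38726 + 31164)*57766 = -7562*57766 = -436826492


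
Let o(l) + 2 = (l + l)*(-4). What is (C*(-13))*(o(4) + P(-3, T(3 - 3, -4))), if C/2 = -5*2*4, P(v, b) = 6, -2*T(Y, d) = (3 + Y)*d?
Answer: -29120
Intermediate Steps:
o(l) = -2 - 8*l (o(l) = -2 + (l + l)*(-4) = -2 + (2*l)*(-4) = -2 - 8*l)
T(Y, d) = -d*(3 + Y)/2 (T(Y, d) = -(3 + Y)*d/2 = -d*(3 + Y)/2)
C = -80 (C = 2*(-5*2*4) = 2*(-10*4) = 2*(-40) = -80)
(C*(-13))*(o(4) + P(-3, T(3 - 3, -4))) = (-80*(-13))*((-2 - 8*4) + 6) = 1040*((-2 - 32) + 6) = 1040*(-34 + 6) = 1040*(-28) = -29120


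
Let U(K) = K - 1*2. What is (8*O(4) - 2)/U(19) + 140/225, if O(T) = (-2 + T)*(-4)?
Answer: -2494/765 ≈ -3.2601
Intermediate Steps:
O(T) = 8 - 4*T
U(K) = -2 + K (U(K) = K - 2 = -2 + K)
(8*O(4) - 2)/U(19) + 140/225 = (8*(8 - 4*4) - 2)/(-2 + 19) + 140/225 = (8*(8 - 16) - 2)/17 + 140*(1/225) = (8*(-8) - 2)*(1/17) + 28/45 = (-64 - 2)*(1/17) + 28/45 = -66*1/17 + 28/45 = -66/17 + 28/45 = -2494/765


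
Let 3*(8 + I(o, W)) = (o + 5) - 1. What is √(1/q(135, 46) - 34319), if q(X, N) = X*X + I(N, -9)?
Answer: 4*I*√6418080692426/54701 ≈ 185.25*I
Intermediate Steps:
I(o, W) = -20/3 + o/3 (I(o, W) = -8 + ((o + 5) - 1)/3 = -8 + ((5 + o) - 1)/3 = -8 + (4 + o)/3 = -8 + (4/3 + o/3) = -20/3 + o/3)
q(X, N) = -20/3 + X² + N/3 (q(X, N) = X*X + (-20/3 + N/3) = X² + (-20/3 + N/3) = -20/3 + X² + N/3)
√(1/q(135, 46) - 34319) = √(1/(-20/3 + 135² + (⅓)*46) - 34319) = √(1/(-20/3 + 18225 + 46/3) - 34319) = √(1/(54701/3) - 34319) = √(3/54701 - 34319) = √(-1877283616/54701) = 4*I*√6418080692426/54701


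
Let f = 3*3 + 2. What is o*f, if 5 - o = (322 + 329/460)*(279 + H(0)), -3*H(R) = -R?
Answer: -455564681/460 ≈ -9.9036e+5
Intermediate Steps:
H(R) = R/3 (H(R) = -(-1)*R/3 = R/3)
f = 11 (f = 9 + 2 = 11)
o = -41414971/460 (o = 5 - (322 + 329/460)*(279 + (1/3)*0) = 5 - (322 + 329*(1/460))*(279 + 0) = 5 - (322 + 329/460)*279 = 5 - 148449*279/460 = 5 - 1*41417271/460 = 5 - 41417271/460 = -41414971/460 ≈ -90033.)
o*f = -41414971/460*11 = -455564681/460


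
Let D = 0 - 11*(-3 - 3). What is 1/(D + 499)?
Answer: 1/565 ≈ 0.0017699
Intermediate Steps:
D = 66 (D = 0 - 11*(-6) = 0 + 66 = 66)
1/(D + 499) = 1/(66 + 499) = 1/565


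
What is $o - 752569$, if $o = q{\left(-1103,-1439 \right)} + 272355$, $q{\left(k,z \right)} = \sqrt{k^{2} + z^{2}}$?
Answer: $-480214 + \sqrt{3287330} \approx -4.784 \cdot 10^{5}$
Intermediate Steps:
$o = 272355 + \sqrt{3287330}$ ($o = \sqrt{\left(-1103\right)^{2} + \left(-1439\right)^{2}} + 272355 = \sqrt{1216609 + 2070721} + 272355 = \sqrt{3287330} + 272355 = 272355 + \sqrt{3287330} \approx 2.7417 \cdot 10^{5}$)
$o - 752569 = \left(272355 + \sqrt{3287330}\right) - 752569 = -480214 + \sqrt{3287330}$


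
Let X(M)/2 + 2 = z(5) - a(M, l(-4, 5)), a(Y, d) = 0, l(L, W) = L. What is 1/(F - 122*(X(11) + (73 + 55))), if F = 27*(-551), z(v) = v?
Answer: -1/31225 ≈ -3.2026e-5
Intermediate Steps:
X(M) = 6 (X(M) = -4 + 2*(5 - 1*0) = -4 + 2*(5 + 0) = -4 + 2*5 = -4 + 10 = 6)
F = -14877
1/(F - 122*(X(11) + (73 + 55))) = 1/(-14877 - 122*(6 + (73 + 55))) = 1/(-14877 - 122*(6 + 128)) = 1/(-14877 - 122*134) = 1/(-14877 - 16348) = 1/(-31225) = -1/31225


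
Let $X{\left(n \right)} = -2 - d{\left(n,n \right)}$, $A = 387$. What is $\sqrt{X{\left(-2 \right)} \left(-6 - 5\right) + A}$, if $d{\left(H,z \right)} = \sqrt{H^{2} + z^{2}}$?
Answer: $\sqrt{409 + 22 \sqrt{2}} \approx 20.979$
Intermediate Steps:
$X{\left(n \right)} = -2 - \sqrt{2} \sqrt{n^{2}}$ ($X{\left(n \right)} = -2 - \sqrt{n^{2} + n^{2}} = -2 - \sqrt{2 n^{2}} = -2 - \sqrt{2} \sqrt{n^{2}}$)
$\sqrt{X{\left(-2 \right)} \left(-6 - 5\right) + A} = \sqrt{\left(-2 - \sqrt{2} \sqrt{\left(-2\right)^{2}}\right) \left(-6 - 5\right) + 387} = \sqrt{\left(-2 - \sqrt{2} \sqrt{4}\right) \left(-11\right) + 387} = \sqrt{\left(-2 - \sqrt{2} \cdot 2\right) \left(-11\right) + 387} = \sqrt{\left(-2 - 2 \sqrt{2}\right) \left(-11\right) + 387} = \sqrt{\left(22 + 22 \sqrt{2}\right) + 387} = \sqrt{409 + 22 \sqrt{2}}$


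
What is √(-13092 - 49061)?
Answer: I*√62153 ≈ 249.3*I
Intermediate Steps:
√(-13092 - 49061) = √(-62153) = I*√62153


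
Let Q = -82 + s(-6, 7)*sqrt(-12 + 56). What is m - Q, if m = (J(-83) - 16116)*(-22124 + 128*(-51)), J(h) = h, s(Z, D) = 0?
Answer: 464133830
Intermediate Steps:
m = 464133748 (m = (-83 - 16116)*(-22124 + 128*(-51)) = -16199*(-22124 - 6528) = -16199*(-28652) = 464133748)
Q = -82 (Q = -82 + 0*sqrt(-12 + 56) = -82 + 0*sqrt(44) = -82 + 0*(2*sqrt(11)) = -82 + 0 = -82)
m - Q = 464133748 - 1*(-82) = 464133748 + 82 = 464133830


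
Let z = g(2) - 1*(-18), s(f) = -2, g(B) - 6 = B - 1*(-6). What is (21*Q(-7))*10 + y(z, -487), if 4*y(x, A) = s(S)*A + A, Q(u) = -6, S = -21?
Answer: -4553/4 ≈ -1138.3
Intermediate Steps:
g(B) = 12 + B (g(B) = 6 + (B - 1*(-6)) = 6 + (B + 6) = 6 + (6 + B) = 12 + B)
z = 32 (z = (12 + 2) - 1*(-18) = 14 + 18 = 32)
y(x, A) = -A/4 (y(x, A) = (-2*A + A)/4 = (-A)/4 = -A/4)
(21*Q(-7))*10 + y(z, -487) = (21*(-6))*10 - 1/4*(-487) = -126*10 + 487/4 = -1260 + 487/4 = -4553/4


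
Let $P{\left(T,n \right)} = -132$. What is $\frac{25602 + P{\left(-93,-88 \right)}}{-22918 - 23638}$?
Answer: $- \frac{12735}{23278} \approx -0.54708$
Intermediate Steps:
$\frac{25602 + P{\left(-93,-88 \right)}}{-22918 - 23638} = \frac{25602 - 132}{-22918 - 23638} = \frac{25470}{-46556} = 25470 \left(- \frac{1}{46556}\right) = - \frac{12735}{23278}$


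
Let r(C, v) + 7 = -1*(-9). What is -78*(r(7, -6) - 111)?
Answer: 8502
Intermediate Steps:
r(C, v) = 2 (r(C, v) = -7 - 1*(-9) = -7 + 9 = 2)
-78*(r(7, -6) - 111) = -78*(2 - 111) = -78*(-109) = 8502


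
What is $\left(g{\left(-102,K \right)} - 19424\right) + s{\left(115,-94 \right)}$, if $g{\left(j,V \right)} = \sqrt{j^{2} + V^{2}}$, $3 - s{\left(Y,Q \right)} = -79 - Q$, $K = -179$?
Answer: $-19436 + \sqrt{42445} \approx -19230.0$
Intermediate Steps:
$s{\left(Y,Q \right)} = 82 + Q$ ($s{\left(Y,Q \right)} = 3 - \left(-79 - Q\right) = 3 + \left(79 + Q\right) = 82 + Q$)
$g{\left(j,V \right)} = \sqrt{V^{2} + j^{2}}$
$\left(g{\left(-102,K \right)} - 19424\right) + s{\left(115,-94 \right)} = \left(\sqrt{\left(-179\right)^{2} + \left(-102\right)^{2}} - 19424\right) + \left(82 - 94\right) = \left(\sqrt{32041 + 10404} - 19424\right) - 12 = \left(\sqrt{42445} - 19424\right) - 12 = \left(-19424 + \sqrt{42445}\right) - 12 = -19436 + \sqrt{42445}$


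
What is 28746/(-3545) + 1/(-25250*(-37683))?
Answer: -5470339365191/674610486750 ≈ -8.1089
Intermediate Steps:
28746/(-3545) + 1/(-25250*(-37683)) = 28746*(-1/3545) - 1/25250*(-1/37683) = -28746/3545 + 1/951495750 = -5470339365191/674610486750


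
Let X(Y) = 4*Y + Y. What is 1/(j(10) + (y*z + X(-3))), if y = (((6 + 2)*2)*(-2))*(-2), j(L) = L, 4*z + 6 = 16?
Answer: 1/155 ≈ 0.0064516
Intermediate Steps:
z = 5/2 (z = -3/2 + (¼)*16 = -3/2 + 4 = 5/2 ≈ 2.5000)
X(Y) = 5*Y
y = 64 (y = ((8*2)*(-2))*(-2) = (16*(-2))*(-2) = -32*(-2) = 64)
1/(j(10) + (y*z + X(-3))) = 1/(10 + (64*(5/2) + 5*(-3))) = 1/(10 + (160 - 15)) = 1/(10 + 145) = 1/155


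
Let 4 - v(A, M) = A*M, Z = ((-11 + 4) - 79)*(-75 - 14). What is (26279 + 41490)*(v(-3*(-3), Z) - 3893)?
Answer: -4931888975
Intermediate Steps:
Z = 7654 (Z = (-7 - 79)*(-89) = -86*(-89) = 7654)
v(A, M) = 4 - A*M
(26279 + 41490)*(v(-3*(-3), Z) - 3893) = (26279 + 41490)*((4 - 1*(-3*(-3))*7654) - 3893) = 67769*((4 - 1*9*7654) - 3893) = 67769*((4 - 68886) - 3893) = 67769*(-68882 - 3893) = 67769*(-72775) = -4931888975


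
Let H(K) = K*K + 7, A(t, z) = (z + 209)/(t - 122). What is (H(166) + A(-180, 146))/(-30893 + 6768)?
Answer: -8323671/7285750 ≈ -1.1425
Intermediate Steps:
A(t, z) = (209 + z)/(-122 + t)
H(K) = 7 + K**2 (H(K) = K**2 + 7 = 7 + K**2)
(H(166) + A(-180, 146))/(-30893 + 6768) = ((7 + 166**2) + (209 + 146)/(-122 - 180))/(-30893 + 6768) = ((7 + 27556) + 355/(-302))/(-24125) = (27563 - 1/302*355)*(-1/24125) = (27563 - 355/302)*(-1/24125) = (8323671/302)*(-1/24125) = -8323671/7285750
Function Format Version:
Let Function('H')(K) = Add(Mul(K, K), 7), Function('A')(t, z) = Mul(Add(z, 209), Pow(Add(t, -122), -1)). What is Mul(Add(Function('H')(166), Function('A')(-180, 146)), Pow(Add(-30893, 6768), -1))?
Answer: Rational(-8323671, 7285750) ≈ -1.1425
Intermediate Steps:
Function('A')(t, z) = Mul(Pow(Add(-122, t), -1), Add(209, z)) (Function('A')(t, z) = Mul(Add(209, z), Pow(Add(-122, t), -1)) = Mul(Pow(Add(-122, t), -1), Add(209, z)))
Function('H')(K) = Add(7, Pow(K, 2)) (Function('H')(K) = Add(Pow(K, 2), 7) = Add(7, Pow(K, 2)))
Mul(Add(Function('H')(166), Function('A')(-180, 146)), Pow(Add(-30893, 6768), -1)) = Mul(Add(Add(7, Pow(166, 2)), Mul(Pow(Add(-122, -180), -1), Add(209, 146))), Pow(Add(-30893, 6768), -1)) = Mul(Add(Add(7, 27556), Mul(Pow(-302, -1), 355)), Pow(-24125, -1)) = Mul(Add(27563, Mul(Rational(-1, 302), 355)), Rational(-1, 24125)) = Mul(Add(27563, Rational(-355, 302)), Rational(-1, 24125)) = Mul(Rational(8323671, 302), Rational(-1, 24125)) = Rational(-8323671, 7285750)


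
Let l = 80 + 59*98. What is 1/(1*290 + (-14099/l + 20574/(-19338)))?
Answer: 18893226/5413493665 ≈ 0.0034900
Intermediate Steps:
l = 5862 (l = 80 + 5782 = 5862)
1/(1*290 + (-14099/l + 20574/(-19338))) = 1/(1*290 + (-14099/5862 + 20574/(-19338))) = 1/(290 + (-14099*1/5862 + 20574*(-1/19338))) = 1/(290 + (-14099/5862 - 3429/3223)) = 1/(290 - 65541875/18893226) = 1/(5413493665/18893226) = 18893226/5413493665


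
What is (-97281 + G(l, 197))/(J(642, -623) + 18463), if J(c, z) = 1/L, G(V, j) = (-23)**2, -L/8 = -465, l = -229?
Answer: -359917440/68682361 ≈ -5.2403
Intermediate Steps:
L = 3720 (L = -8*(-465) = 3720)
G(V, j) = 529
J(c, z) = 1/3720
(-97281 + G(l, 197))/(J(642, -623) + 18463) = (-97281 + 529)/(1/3720 + 18463) = -96752/68682361/3720 = -96752*3720/68682361 = -359917440/68682361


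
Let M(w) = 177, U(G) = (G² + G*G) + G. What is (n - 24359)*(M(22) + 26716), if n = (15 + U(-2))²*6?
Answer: -583927709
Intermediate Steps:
U(G) = G + 2*G² (U(G) = (G² + G²) + G = 2*G² + G = G + 2*G²)
n = 2646 (n = (15 - 2*(1 + 2*(-2)))²*6 = (15 - 2*(1 - 4))²*6 = (15 - 2*(-3))²*6 = (15 + 6)²*6 = 21²*6 = 441*6 = 2646)
(n - 24359)*(M(22) + 26716) = (2646 - 24359)*(177 + 26716) = -21713*26893 = -583927709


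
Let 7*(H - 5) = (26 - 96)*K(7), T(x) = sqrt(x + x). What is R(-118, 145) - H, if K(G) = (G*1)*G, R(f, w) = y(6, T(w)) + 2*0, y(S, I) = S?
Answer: 491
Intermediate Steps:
T(x) = sqrt(2)*sqrt(x) (T(x) = sqrt(2*x) = sqrt(2)*sqrt(x))
R(f, w) = 6 (R(f, w) = 6 + 2*0 = 6 + 0 = 6)
K(G) = G**2 (K(G) = G*G = G**2)
H = -485 (H = 5 + ((26 - 96)*7**2)/7 = 5 + (-70*49)/7 = 5 + (1/7)*(-3430) = 5 - 490 = -485)
R(-118, 145) - H = 6 - 1*(-485) = 6 + 485 = 491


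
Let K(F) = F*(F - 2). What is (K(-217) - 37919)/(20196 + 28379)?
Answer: 9604/48575 ≈ 0.19771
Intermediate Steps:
K(F) = F*(-2 + F)
(K(-217) - 37919)/(20196 + 28379) = (-217*(-2 - 217) - 37919)/(20196 + 28379) = (-217*(-219) - 37919)/48575 = (47523 - 37919)*(1/48575) = 9604*(1/48575) = 9604/48575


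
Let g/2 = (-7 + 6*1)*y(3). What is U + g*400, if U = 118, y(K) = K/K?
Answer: -682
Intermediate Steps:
y(K) = 1
g = -2 (g = 2*((-7 + 6*1)*1) = 2*((-7 + 6)*1) = 2*(-1*1) = 2*(-1) = -2)
U + g*400 = 118 - 2*400 = 118 - 800 = -682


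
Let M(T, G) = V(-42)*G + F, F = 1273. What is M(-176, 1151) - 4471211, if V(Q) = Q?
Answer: -4518280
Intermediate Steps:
M(T, G) = 1273 - 42*G (M(T, G) = -42*G + 1273 = 1273 - 42*G)
M(-176, 1151) - 4471211 = (1273 - 42*1151) - 4471211 = (1273 - 48342) - 4471211 = -47069 - 4471211 = -4518280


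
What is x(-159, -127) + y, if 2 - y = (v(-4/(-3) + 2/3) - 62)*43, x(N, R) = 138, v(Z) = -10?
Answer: 3236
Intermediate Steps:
y = 3098 (y = 2 - (-10 - 62)*43 = 2 - (-72)*43 = 2 - 1*(-3096) = 2 + 3096 = 3098)
x(-159, -127) + y = 138 + 3098 = 3236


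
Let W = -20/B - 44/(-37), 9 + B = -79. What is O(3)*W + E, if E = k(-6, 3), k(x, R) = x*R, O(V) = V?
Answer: -11193/814 ≈ -13.751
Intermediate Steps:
B = -88 (B = -9 - 79 = -88)
W = 1153/814 (W = -20/(-88) - 44/(-37) = -20*(-1/88) - 44*(-1/37) = 5/22 + 44/37 = 1153/814 ≈ 1.4165)
k(x, R) = R*x
E = -18 (E = 3*(-6) = -18)
O(3)*W + E = 3*(1153/814) - 18 = 3459/814 - 18 = -11193/814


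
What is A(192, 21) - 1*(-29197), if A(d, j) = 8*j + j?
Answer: 29386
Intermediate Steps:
A(d, j) = 9*j
A(192, 21) - 1*(-29197) = 9*21 - 1*(-29197) = 189 + 29197 = 29386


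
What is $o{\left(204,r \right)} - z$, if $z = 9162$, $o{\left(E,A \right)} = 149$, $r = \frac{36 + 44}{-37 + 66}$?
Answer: $-9013$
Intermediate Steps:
$r = \frac{80}{29} \approx 2.7586$
$o{\left(204,r \right)} - z = 149 - 9162 = -9013$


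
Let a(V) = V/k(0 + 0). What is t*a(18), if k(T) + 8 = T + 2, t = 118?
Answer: -354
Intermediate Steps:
k(T) = -6 + T (k(T) = -8 + (T + 2) = -8 + (2 + T) = -6 + T)
a(V) = -V/6 (a(V) = V/(-6 + (0 + 0)) = V/(-6 + 0) = V/(-6) = V*(-⅙) = -V/6)
t*a(18) = 118*(-⅙*18) = 118*(-3) = -354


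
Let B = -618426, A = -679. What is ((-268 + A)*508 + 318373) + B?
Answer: -781129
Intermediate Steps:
((-268 + A)*508 + 318373) + B = ((-268 - 679)*508 + 318373) - 618426 = (-947*508 + 318373) - 618426 = (-481076 + 318373) - 618426 = -162703 - 618426 = -781129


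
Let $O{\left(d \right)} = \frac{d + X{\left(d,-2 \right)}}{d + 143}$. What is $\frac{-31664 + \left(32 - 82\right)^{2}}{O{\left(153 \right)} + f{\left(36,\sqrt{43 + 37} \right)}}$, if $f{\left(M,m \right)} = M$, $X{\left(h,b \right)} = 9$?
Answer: $- \frac{4316272}{5409} \approx -797.98$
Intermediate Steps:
$O{\left(d \right)} = \frac{9 + d}{143 + d}$ ($O{\left(d \right)} = \frac{d + 9}{d + 143} = \frac{9 + d}{143 + d}$)
$\frac{-31664 + \left(32 - 82\right)^{2}}{O{\left(153 \right)} + f{\left(36,\sqrt{43 + 37} \right)}} = \frac{-31664 + \left(32 - 82\right)^{2}}{\frac{9 + 153}{143 + 153} + 36} = \frac{-31664 + \left(-50\right)^{2}}{\frac{1}{296} \cdot 162 + 36} = \frac{-31664 + 2500}{\frac{1}{296} \cdot 162 + 36} = - \frac{29164}{\frac{81}{148} + 36} = - \frac{29164}{\frac{5409}{148}} = \left(-29164\right) \frac{148}{5409} = - \frac{4316272}{5409}$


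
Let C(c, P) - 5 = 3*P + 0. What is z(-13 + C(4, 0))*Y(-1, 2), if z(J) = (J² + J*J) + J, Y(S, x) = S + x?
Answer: 120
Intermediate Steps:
C(c, P) = 5 + 3*P (C(c, P) = 5 + (3*P + 0) = 5 + 3*P)
z(J) = J + 2*J² (z(J) = (J² + J²) + J = 2*J² + J = J + 2*J²)
z(-13 + C(4, 0))*Y(-1, 2) = ((-13 + (5 + 3*0))*(1 + 2*(-13 + (5 + 3*0))))*(-1 + 2) = ((-13 + (5 + 0))*(1 + 2*(-13 + (5 + 0))))*1 = ((-13 + 5)*(1 + 2*(-13 + 5)))*1 = -8*(1 + 2*(-8))*1 = -8*(1 - 16)*1 = -8*(-15)*1 = 120*1 = 120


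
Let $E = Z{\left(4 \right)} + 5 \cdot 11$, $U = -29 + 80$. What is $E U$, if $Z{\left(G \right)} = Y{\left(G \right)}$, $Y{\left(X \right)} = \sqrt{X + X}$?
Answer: $2805 + 102 \sqrt{2} \approx 2949.3$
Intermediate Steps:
$Y{\left(X \right)} = \sqrt{2} \sqrt{X}$ ($Y{\left(X \right)} = \sqrt{2 X} = \sqrt{2} \sqrt{X}$)
$Z{\left(G \right)} = \sqrt{2} \sqrt{G}$
$U = 51$
$E = 55 + 2 \sqrt{2}$ ($E = \sqrt{2} \sqrt{4} + 5 \cdot 11 = \sqrt{2} \cdot 2 + 55 = 2 \sqrt{2} + 55 = 55 + 2 \sqrt{2} \approx 57.828$)
$E U = \left(55 + 2 \sqrt{2}\right) 51 = 2805 + 102 \sqrt{2}$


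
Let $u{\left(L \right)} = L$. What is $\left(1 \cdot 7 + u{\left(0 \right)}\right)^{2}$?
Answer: $49$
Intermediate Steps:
$\left(1 \cdot 7 + u{\left(0 \right)}\right)^{2} = \left(1 \cdot 7 + 0\right)^{2} = \left(7 + 0\right)^{2} = 7^{2} = 49$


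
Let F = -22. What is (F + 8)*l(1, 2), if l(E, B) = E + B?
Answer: -42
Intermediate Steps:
l(E, B) = B + E
(F + 8)*l(1, 2) = (-22 + 8)*(2 + 1) = -14*3 = -42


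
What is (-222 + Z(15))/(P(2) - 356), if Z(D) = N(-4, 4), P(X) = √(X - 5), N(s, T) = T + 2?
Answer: 76896/126739 + 216*I*√3/126739 ≈ 0.60673 + 0.0029519*I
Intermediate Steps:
N(s, T) = 2 + T
P(X) = √(-5 + X)
Z(D) = 6 (Z(D) = 2 + 4 = 6)
(-222 + Z(15))/(P(2) - 356) = (-222 + 6)/(√(-5 + 2) - 356) = -216/(√(-3) - 356) = -216/(I*√3 - 356) = -216/(-356 + I*√3)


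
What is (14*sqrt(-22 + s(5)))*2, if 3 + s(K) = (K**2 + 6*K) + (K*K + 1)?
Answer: 56*sqrt(14) ≈ 209.53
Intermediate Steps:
s(K) = -2 + 2*K**2 + 6*K (s(K) = -3 + ((K**2 + 6*K) + (K*K + 1)) = -3 + ((K**2 + 6*K) + (K**2 + 1)) = -3 + ((K**2 + 6*K) + (1 + K**2)) = -3 + (1 + 2*K**2 + 6*K) = -2 + 2*K**2 + 6*K)
(14*sqrt(-22 + s(5)))*2 = (14*sqrt(-22 + (-2 + 2*5**2 + 6*5)))*2 = (14*sqrt(-22 + (-2 + 2*25 + 30)))*2 = (14*sqrt(-22 + (-2 + 50 + 30)))*2 = (14*sqrt(-22 + 78))*2 = (14*sqrt(56))*2 = (14*(2*sqrt(14)))*2 = (28*sqrt(14))*2 = 56*sqrt(14)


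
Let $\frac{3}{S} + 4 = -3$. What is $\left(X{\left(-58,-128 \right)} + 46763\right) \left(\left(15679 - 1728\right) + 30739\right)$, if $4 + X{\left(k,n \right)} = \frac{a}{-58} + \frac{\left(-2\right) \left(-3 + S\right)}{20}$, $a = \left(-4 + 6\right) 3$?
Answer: $\frac{424203093064}{203} \approx 2.0897 \cdot 10^{9}$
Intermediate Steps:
$S = - \frac{3}{7}$ ($S = \frac{3}{-4 - 3} = \frac{3}{-7} = 3 \left(- \frac{1}{7}\right) = - \frac{3}{7} \approx -0.42857$)
$a = 6$ ($a = 2 \cdot 3 = 6$)
$X{\left(k,n \right)} = - \frac{3817}{1015}$ ($X{\left(k,n \right)} = -4 + \left(\frac{6}{-58} + \frac{\left(-2\right) \left(-3 - \frac{3}{7}\right)}{20}\right) = -4 + \left(6 \left(- \frac{1}{58}\right) + \left(-2\right) \left(- \frac{24}{7}\right) \frac{1}{20}\right) = -4 + \left(- \frac{3}{29} + \frac{48}{7} \cdot \frac{1}{20}\right) = -4 + \left(- \frac{3}{29} + \frac{12}{35}\right) = -4 + \frac{243}{1015} = - \frac{3817}{1015}$)
$\left(X{\left(-58,-128 \right)} + 46763\right) \left(\left(15679 - 1728\right) + 30739\right) = \left(- \frac{3817}{1015} + 46763\right) \left(\left(15679 - 1728\right) + 30739\right) = \frac{47460628 \left(13951 + 30739\right)}{1015} = \frac{47460628}{1015} \cdot 44690 = \frac{424203093064}{203}$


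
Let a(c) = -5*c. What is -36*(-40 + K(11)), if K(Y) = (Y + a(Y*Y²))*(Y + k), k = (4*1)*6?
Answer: 8372880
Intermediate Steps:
k = 24 (k = 4*6 = 24)
K(Y) = (24 + Y)*(Y - 5*Y³) (K(Y) = (Y - 5*Y*Y²)*(Y + 24) = (Y - 5*Y³)*(24 + Y) = (24 + Y)*(Y - 5*Y³))
-36*(-40 + K(11)) = -36*(-40 + 11*(24 + 11 - 120*11² - 5*11³)) = -36*(-40 + 11*(24 + 11 - 120*121 - 5*1331)) = -36*(-40 + 11*(24 + 11 - 14520 - 6655)) = -36*(-40 + 11*(-21140)) = -36*(-40 - 232540) = -36*(-232580) = 8372880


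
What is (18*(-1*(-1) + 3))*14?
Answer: 1008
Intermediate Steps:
(18*(-1*(-1) + 3))*14 = (18*(1 + 3))*14 = (18*4)*14 = 72*14 = 1008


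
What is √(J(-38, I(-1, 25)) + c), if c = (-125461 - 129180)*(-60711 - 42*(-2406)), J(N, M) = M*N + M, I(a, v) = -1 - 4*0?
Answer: 4*I*√642029534 ≈ 1.0135e+5*I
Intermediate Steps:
I(a, v) = -1 (I(a, v) = -1 + 0 = -1)
J(N, M) = M + M*N
c = -10272472581 (c = -254641*(-60711 + 101052) = -254641*40341 = -10272472581)
√(J(-38, I(-1, 25)) + c) = √(-(1 - 38) - 10272472581) = √(-1*(-37) - 10272472581) = √(37 - 10272472581) = √(-10272472544) = 4*I*√642029534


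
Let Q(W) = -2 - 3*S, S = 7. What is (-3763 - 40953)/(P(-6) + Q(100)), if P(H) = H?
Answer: 44716/29 ≈ 1541.9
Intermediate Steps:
Q(W) = -23 (Q(W) = -2 - 3*7 = -2 - 21 = -23)
(-3763 - 40953)/(P(-6) + Q(100)) = (-3763 - 40953)/(-6 - 23) = -44716/(-29) = -44716*(-1/29) = 44716/29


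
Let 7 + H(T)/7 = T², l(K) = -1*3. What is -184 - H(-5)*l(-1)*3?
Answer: 950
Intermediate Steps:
l(K) = -3
H(T) = -49 + 7*T²
-184 - H(-5)*l(-1)*3 = -184 - (-49 + 7*(-5)²)*(-3)*3 = -184 - (-49 + 7*25)*(-3)*3 = -184 - (-49 + 175)*(-3)*3 = -184 - 126*(-3)*3 = -184 - (-378)*3 = -184 - 1*(-1134) = -184 + 1134 = 950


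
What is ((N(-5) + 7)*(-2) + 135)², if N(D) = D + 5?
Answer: 14641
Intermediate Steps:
N(D) = 5 + D
((N(-5) + 7)*(-2) + 135)² = (((5 - 5) + 7)*(-2) + 135)² = ((0 + 7)*(-2) + 135)² = (7*(-2) + 135)² = (-14 + 135)² = 121² = 14641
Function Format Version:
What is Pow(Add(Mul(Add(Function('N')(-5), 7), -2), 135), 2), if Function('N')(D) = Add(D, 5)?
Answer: 14641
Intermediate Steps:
Function('N')(D) = Add(5, D)
Pow(Add(Mul(Add(Function('N')(-5), 7), -2), 135), 2) = Pow(Add(Mul(Add(Add(5, -5), 7), -2), 135), 2) = Pow(Add(Mul(Add(0, 7), -2), 135), 2) = Pow(Add(Mul(7, -2), 135), 2) = Pow(Add(-14, 135), 2) = Pow(121, 2) = 14641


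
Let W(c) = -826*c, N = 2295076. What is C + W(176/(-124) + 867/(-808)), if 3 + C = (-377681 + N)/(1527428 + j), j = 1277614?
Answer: 36120758397695/17565173004 ≈ 2056.4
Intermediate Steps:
C = -6497731/2805042 (C = -3 + (-377681 + 2295076)/(1527428 + 1277614) = -3 + 1917395/2805042 = -6497731/2805042 ≈ -2.3164)
C + W(176/(-124) + 867/(-808)) = -6497731/2805042 - 826*(176/(-124) + 867/(-808)) = -6497731/2805042 - 826*(176*(-1/124) + 867*(-1/808)) = -6497731/2805042 - 826*(-44/31 - 867/808) = -6497731/2805042 - 826*(-62429/25048) = -6497731/2805042 + 25783177/12524 = 36120758397695/17565173004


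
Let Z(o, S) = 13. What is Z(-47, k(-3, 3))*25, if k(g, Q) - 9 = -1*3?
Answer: 325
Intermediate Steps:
k(g, Q) = 6 (k(g, Q) = 9 - 1*3 = 9 - 3 = 6)
Z(-47, k(-3, 3))*25 = 13*25 = 325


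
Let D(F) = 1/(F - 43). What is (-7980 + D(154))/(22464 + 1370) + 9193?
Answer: 24319876003/2645574 ≈ 9192.7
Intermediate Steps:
D(F) = 1/(-43 + F)
(-7980 + D(154))/(22464 + 1370) + 9193 = (-7980 + 1/(-43 + 154))/(22464 + 1370) + 9193 = (-7980 + 1/111)/23834 + 9193 = (-7980 + 1/111)*(1/23834) + 9193 = -885779/111*1/23834 + 9193 = -885779/2645574 + 9193 = 24319876003/2645574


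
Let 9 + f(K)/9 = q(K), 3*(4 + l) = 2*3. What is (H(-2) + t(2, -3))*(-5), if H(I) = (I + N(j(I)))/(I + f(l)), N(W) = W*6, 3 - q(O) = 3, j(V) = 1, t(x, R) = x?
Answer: -810/83 ≈ -9.7590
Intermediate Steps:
l = -2 (l = -4 + (2*3)/3 = -4 + (⅓)*6 = -4 + 2 = -2)
q(O) = 0 (q(O) = 3 - 1*3 = 3 - 3 = 0)
N(W) = 6*W
f(K) = -81 (f(K) = -81 + 9*0 = -81 + 0 = -81)
H(I) = (6 + I)/(-81 + I) (H(I) = (I + 6*1)/(I - 81) = (I + 6)/(-81 + I) = (6 + I)/(-81 + I))
(H(-2) + t(2, -3))*(-5) = ((6 - 2)/(-81 - 2) + 2)*(-5) = (4/(-83) + 2)*(-5) = (-1/83*4 + 2)*(-5) = (-4/83 + 2)*(-5) = (162/83)*(-5) = -810/83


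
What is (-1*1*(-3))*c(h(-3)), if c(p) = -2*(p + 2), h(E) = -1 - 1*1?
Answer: 0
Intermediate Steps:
h(E) = -2 (h(E) = -1 - 1 = -2)
c(p) = -4 - 2*p (c(p) = -2*(2 + p) = -4 - 2*p)
(-1*1*(-3))*c(h(-3)) = (-1*1*(-3))*(-4 - 2*(-2)) = (-1*(-3))*(-4 + 4) = 3*0 = 0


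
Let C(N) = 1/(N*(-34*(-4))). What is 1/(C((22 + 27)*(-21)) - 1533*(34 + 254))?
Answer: -139944/61785835777 ≈ -2.2650e-6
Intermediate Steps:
C(N) = 1/(136*N) (C(N) = 1/(N*136) = 1/(136*N))
1/(C((22 + 27)*(-21)) - 1533*(34 + 254)) = 1/(1/(136*(((22 + 27)*(-21)))) - 1533*(34 + 254)) = 1/(1/(136*((49*(-21)))) - 1533*288) = 1/((1/136)/(-1029) - 441504) = 1/((1/136)*(-1/1029) - 441504) = 1/(-1/139944 - 441504) = 1/(-61785835777/139944) = -139944/61785835777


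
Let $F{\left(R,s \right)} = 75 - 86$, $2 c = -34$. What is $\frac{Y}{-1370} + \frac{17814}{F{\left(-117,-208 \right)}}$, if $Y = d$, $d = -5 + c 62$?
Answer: $- \frac{24393531}{15070} \approx -1618.7$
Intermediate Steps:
$c = -17$ ($c = \frac{1}{2} \left(-34\right) = -17$)
$F{\left(R,s \right)} = -11$
$d = -1059$ ($d = -5 - 1054 = -1059$)
$Y = -1059$
$\frac{Y}{-1370} + \frac{17814}{F{\left(-117,-208 \right)}} = - \frac{1059}{-1370} + \frac{17814}{-11} = \left(-1059\right) \left(- \frac{1}{1370}\right) + 17814 \left(- \frac{1}{11}\right) = \frac{1059}{1370} - \frac{17814}{11} = - \frac{24393531}{15070}$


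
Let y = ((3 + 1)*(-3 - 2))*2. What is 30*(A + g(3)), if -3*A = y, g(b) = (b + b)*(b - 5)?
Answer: 40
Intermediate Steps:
g(b) = 2*b*(-5 + b) (g(b) = (2*b)*(-5 + b) = 2*b*(-5 + b))
y = -40 (y = (4*(-5))*2 = -20*2 = -40)
A = 40/3 (A = -⅓*(-40) = 40/3 ≈ 13.333)
30*(A + g(3)) = 30*(40/3 + 2*3*(-5 + 3)) = 30*(40/3 + 2*3*(-2)) = 30*(40/3 - 12) = 30*(4/3) = 40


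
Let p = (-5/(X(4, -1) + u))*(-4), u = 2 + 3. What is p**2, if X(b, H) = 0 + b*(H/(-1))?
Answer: 400/81 ≈ 4.9383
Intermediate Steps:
u = 5
X(b, H) = -H*b (X(b, H) = 0 + b*(H*(-1)) = 0 + b*(-H) = 0 - H*b = -H*b)
p = 20/9 (p = (-5/(-1*(-1)*4 + 5))*(-4) = (-5/(4 + 5))*(-4) = (-5/9)*(-4) = ((1/9)*(-5))*(-4) = -5/9*(-4) = 20/9 ≈ 2.2222)
p**2 = (20/9)**2 = 400/81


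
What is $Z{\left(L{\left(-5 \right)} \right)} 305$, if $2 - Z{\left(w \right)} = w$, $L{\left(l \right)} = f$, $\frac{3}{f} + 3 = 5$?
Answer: $\frac{305}{2} \approx 152.5$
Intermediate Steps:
$f = \frac{3}{2}$ ($f = \frac{3}{-3 + 5} = \frac{3}{2} \approx 1.5$)
$L{\left(l \right)} = \frac{3}{2}$
$Z{\left(w \right)} = 2 - w$
$Z{\left(L{\left(-5 \right)} \right)} 305 = \left(2 - \frac{3}{2}\right) 305 = \frac{1}{2} \cdot 305 = \frac{305}{2}$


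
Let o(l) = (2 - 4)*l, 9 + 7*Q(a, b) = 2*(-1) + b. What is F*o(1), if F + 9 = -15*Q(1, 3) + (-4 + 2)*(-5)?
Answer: -254/7 ≈ -36.286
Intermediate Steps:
Q(a, b) = -11/7 + b/7 (Q(a, b) = -9/7 + (2*(-1) + b)/7 = -9/7 + (-2 + b)/7 = -9/7 + (-2/7 + b/7) = -11/7 + b/7)
o(l) = -2*l
F = 127/7 (F = -9 + (-15*(-11/7 + (⅐)*3) + (-4 + 2)*(-5)) = -9 + (-15*(-11/7 + 3/7) - 2*(-5)) = -9 + (-15*(-8/7) + 10) = -9 + (120/7 + 10) = -9 + 190/7 = 127/7 ≈ 18.143)
F*o(1) = 127*(-2*1)/7 = (127/7)*(-2) = -254/7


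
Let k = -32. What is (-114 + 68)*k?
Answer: 1472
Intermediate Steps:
(-114 + 68)*k = (-114 + 68)*(-32) = -46*(-32) = 1472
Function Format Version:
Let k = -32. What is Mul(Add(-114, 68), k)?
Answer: 1472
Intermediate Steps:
Mul(Add(-114, 68), k) = Mul(Add(-114, 68), -32) = Mul(-46, -32) = 1472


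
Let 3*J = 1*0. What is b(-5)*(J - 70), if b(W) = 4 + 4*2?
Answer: -840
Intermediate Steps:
b(W) = 12 (b(W) = 4 + 8 = 12)
J = 0 (J = (1*0)/3 = (⅓)*0 = 0)
b(-5)*(J - 70) = 12*(0 - 70) = 12*(-70) = -840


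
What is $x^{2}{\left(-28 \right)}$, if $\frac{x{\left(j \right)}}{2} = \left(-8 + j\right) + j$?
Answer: $16384$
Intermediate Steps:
$x{\left(j \right)} = -16 + 4 j$ ($x{\left(j \right)} = 2 \left(\left(-8 + j\right) + j\right) = 2 \left(-8 + 2 j\right) = -16 + 4 j$)
$x^{2}{\left(-28 \right)} = \left(-16 + 4 \left(-28\right)\right)^{2} = \left(-16 - 112\right)^{2} = \left(-128\right)^{2} = 16384$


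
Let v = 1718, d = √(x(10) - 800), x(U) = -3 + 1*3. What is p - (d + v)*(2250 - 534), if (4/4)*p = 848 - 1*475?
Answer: -2947715 - 34320*I*√2 ≈ -2.9477e+6 - 48536.0*I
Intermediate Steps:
x(U) = 0 (x(U) = -3 + 3 = 0)
d = 20*I*√2 (d = √(0 - 800) = √(-800) = 20*I*√2 ≈ 28.284*I)
p = 373 (p = 848 - 1*475 = 848 - 475 = 373)
p - (d + v)*(2250 - 534) = 373 - (20*I*√2 + 1718)*(2250 - 534) = 373 - (1718 + 20*I*√2)*1716 = 373 - (2948088 + 34320*I*√2) = 373 + (-2948088 - 34320*I*√2) = -2947715 - 34320*I*√2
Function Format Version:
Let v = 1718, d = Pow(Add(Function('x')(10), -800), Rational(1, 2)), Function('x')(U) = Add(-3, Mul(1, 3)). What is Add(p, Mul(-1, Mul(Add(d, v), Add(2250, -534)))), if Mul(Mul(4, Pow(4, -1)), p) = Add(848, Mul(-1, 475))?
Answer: Add(-2947715, Mul(-34320, I, Pow(2, Rational(1, 2)))) ≈ Add(-2.9477e+6, Mul(-48536., I))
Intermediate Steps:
Function('x')(U) = 0 (Function('x')(U) = Add(-3, 3) = 0)
d = Mul(20, I, Pow(2, Rational(1, 2))) (d = Pow(Add(0, -800), Rational(1, 2)) = Pow(-800, Rational(1, 2)) = Mul(20, I, Pow(2, Rational(1, 2))) ≈ Mul(28.284, I))
p = 373 (p = Add(848, Mul(-1, 475)) = Add(848, -475) = 373)
Add(p, Mul(-1, Mul(Add(d, v), Add(2250, -534)))) = Add(373, Mul(-1, Mul(Add(Mul(20, I, Pow(2, Rational(1, 2))), 1718), Add(2250, -534)))) = Add(373, Mul(-1, Mul(Add(1718, Mul(20, I, Pow(2, Rational(1, 2)))), 1716))) = Add(373, Mul(-1, Add(2948088, Mul(34320, I, Pow(2, Rational(1, 2)))))) = Add(373, Add(-2948088, Mul(-34320, I, Pow(2, Rational(1, 2))))) = Add(-2947715, Mul(-34320, I, Pow(2, Rational(1, 2))))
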